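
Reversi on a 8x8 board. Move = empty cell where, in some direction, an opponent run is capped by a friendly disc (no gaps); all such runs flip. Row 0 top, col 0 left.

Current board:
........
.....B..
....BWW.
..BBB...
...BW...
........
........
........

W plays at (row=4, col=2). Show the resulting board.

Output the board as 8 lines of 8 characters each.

Place W at (4,2); scan 8 dirs for brackets.
Dir NW: first cell '.' (not opp) -> no flip
Dir N: opp run (3,2), next='.' -> no flip
Dir NE: opp run (3,3) (2,4) (1,5), next='.' -> no flip
Dir W: first cell '.' (not opp) -> no flip
Dir E: opp run (4,3) capped by W -> flip
Dir SW: first cell '.' (not opp) -> no flip
Dir S: first cell '.' (not opp) -> no flip
Dir SE: first cell '.' (not opp) -> no flip
All flips: (4,3)

Answer: ........
.....B..
....BWW.
..BBB...
..WWW...
........
........
........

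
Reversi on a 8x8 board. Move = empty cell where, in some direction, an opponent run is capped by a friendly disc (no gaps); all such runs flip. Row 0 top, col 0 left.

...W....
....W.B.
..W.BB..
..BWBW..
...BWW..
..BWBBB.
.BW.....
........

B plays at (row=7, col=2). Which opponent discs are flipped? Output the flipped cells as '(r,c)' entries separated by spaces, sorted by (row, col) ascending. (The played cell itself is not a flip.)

Dir NW: first cell 'B' (not opp) -> no flip
Dir N: opp run (6,2) capped by B -> flip
Dir NE: first cell '.' (not opp) -> no flip
Dir W: first cell '.' (not opp) -> no flip
Dir E: first cell '.' (not opp) -> no flip
Dir SW: edge -> no flip
Dir S: edge -> no flip
Dir SE: edge -> no flip

Answer: (6,2)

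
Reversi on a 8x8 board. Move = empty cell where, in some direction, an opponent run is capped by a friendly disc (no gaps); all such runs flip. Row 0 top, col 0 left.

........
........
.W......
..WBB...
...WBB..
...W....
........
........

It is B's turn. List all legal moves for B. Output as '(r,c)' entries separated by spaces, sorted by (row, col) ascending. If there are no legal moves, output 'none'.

(1,0): no bracket -> illegal
(1,1): no bracket -> illegal
(1,2): no bracket -> illegal
(2,0): no bracket -> illegal
(2,2): no bracket -> illegal
(2,3): no bracket -> illegal
(3,0): no bracket -> illegal
(3,1): flips 1 -> legal
(4,1): no bracket -> illegal
(4,2): flips 1 -> legal
(5,2): flips 1 -> legal
(5,4): no bracket -> illegal
(6,2): flips 1 -> legal
(6,3): flips 2 -> legal
(6,4): no bracket -> illegal

Answer: (3,1) (4,2) (5,2) (6,2) (6,3)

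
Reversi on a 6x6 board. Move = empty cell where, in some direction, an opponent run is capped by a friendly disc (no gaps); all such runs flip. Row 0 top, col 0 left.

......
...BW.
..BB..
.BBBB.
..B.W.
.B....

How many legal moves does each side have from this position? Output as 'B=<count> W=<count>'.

-- B to move --
(0,3): no bracket -> illegal
(0,4): no bracket -> illegal
(0,5): flips 1 -> legal
(1,5): flips 1 -> legal
(2,4): no bracket -> illegal
(2,5): no bracket -> illegal
(3,5): no bracket -> illegal
(4,3): no bracket -> illegal
(4,5): no bracket -> illegal
(5,3): no bracket -> illegal
(5,4): flips 1 -> legal
(5,5): flips 1 -> legal
B mobility = 4
-- W to move --
(0,2): no bracket -> illegal
(0,3): no bracket -> illegal
(0,4): no bracket -> illegal
(1,1): flips 2 -> legal
(1,2): flips 1 -> legal
(2,0): no bracket -> illegal
(2,1): no bracket -> illegal
(2,4): flips 1 -> legal
(2,5): no bracket -> illegal
(3,0): no bracket -> illegal
(3,5): no bracket -> illegal
(4,0): no bracket -> illegal
(4,1): flips 2 -> legal
(4,3): no bracket -> illegal
(4,5): no bracket -> illegal
(5,0): no bracket -> illegal
(5,2): no bracket -> illegal
(5,3): no bracket -> illegal
W mobility = 4

Answer: B=4 W=4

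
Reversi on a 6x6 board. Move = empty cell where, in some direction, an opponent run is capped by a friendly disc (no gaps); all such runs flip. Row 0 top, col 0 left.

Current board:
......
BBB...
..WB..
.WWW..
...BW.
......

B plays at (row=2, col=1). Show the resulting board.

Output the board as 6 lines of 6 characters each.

Place B at (2,1); scan 8 dirs for brackets.
Dir NW: first cell 'B' (not opp) -> no flip
Dir N: first cell 'B' (not opp) -> no flip
Dir NE: first cell 'B' (not opp) -> no flip
Dir W: first cell '.' (not opp) -> no flip
Dir E: opp run (2,2) capped by B -> flip
Dir SW: first cell '.' (not opp) -> no flip
Dir S: opp run (3,1), next='.' -> no flip
Dir SE: opp run (3,2) capped by B -> flip
All flips: (2,2) (3,2)

Answer: ......
BBB...
.BBB..
.WBW..
...BW.
......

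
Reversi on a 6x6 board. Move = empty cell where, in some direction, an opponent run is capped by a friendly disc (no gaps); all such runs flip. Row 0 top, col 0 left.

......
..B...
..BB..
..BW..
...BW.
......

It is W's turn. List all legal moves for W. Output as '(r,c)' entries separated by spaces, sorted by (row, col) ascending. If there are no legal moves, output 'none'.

(0,1): no bracket -> illegal
(0,2): no bracket -> illegal
(0,3): no bracket -> illegal
(1,1): flips 1 -> legal
(1,3): flips 1 -> legal
(1,4): no bracket -> illegal
(2,1): no bracket -> illegal
(2,4): no bracket -> illegal
(3,1): flips 1 -> legal
(3,4): no bracket -> illegal
(4,1): no bracket -> illegal
(4,2): flips 1 -> legal
(5,2): no bracket -> illegal
(5,3): flips 1 -> legal
(5,4): no bracket -> illegal

Answer: (1,1) (1,3) (3,1) (4,2) (5,3)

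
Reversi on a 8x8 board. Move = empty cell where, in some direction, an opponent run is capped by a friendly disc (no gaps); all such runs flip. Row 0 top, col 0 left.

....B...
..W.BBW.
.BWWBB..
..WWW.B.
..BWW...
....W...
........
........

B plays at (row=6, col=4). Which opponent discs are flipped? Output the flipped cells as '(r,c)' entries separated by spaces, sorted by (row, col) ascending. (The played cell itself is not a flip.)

Dir NW: first cell '.' (not opp) -> no flip
Dir N: opp run (5,4) (4,4) (3,4) capped by B -> flip
Dir NE: first cell '.' (not opp) -> no flip
Dir W: first cell '.' (not opp) -> no flip
Dir E: first cell '.' (not opp) -> no flip
Dir SW: first cell '.' (not opp) -> no flip
Dir S: first cell '.' (not opp) -> no flip
Dir SE: first cell '.' (not opp) -> no flip

Answer: (3,4) (4,4) (5,4)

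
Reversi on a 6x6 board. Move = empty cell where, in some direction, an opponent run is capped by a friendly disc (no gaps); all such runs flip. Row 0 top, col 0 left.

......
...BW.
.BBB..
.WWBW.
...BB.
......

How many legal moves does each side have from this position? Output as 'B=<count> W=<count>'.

Answer: B=10 W=6

Derivation:
-- B to move --
(0,3): no bracket -> illegal
(0,4): no bracket -> illegal
(0,5): flips 1 -> legal
(1,5): flips 1 -> legal
(2,0): no bracket -> illegal
(2,4): flips 1 -> legal
(2,5): flips 1 -> legal
(3,0): flips 2 -> legal
(3,5): flips 1 -> legal
(4,0): flips 1 -> legal
(4,1): flips 2 -> legal
(4,2): flips 1 -> legal
(4,5): flips 1 -> legal
B mobility = 10
-- W to move --
(0,2): no bracket -> illegal
(0,3): no bracket -> illegal
(0,4): flips 2 -> legal
(1,0): flips 1 -> legal
(1,1): flips 1 -> legal
(1,2): flips 3 -> legal
(2,0): no bracket -> illegal
(2,4): no bracket -> illegal
(3,0): no bracket -> illegal
(3,5): no bracket -> illegal
(4,2): no bracket -> illegal
(4,5): no bracket -> illegal
(5,2): flips 1 -> legal
(5,3): no bracket -> illegal
(5,4): flips 2 -> legal
(5,5): no bracket -> illegal
W mobility = 6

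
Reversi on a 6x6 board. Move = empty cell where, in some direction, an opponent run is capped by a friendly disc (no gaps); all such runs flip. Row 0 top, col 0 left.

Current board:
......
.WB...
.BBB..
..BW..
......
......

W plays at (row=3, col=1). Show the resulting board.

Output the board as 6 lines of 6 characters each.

Place W at (3,1); scan 8 dirs for brackets.
Dir NW: first cell '.' (not opp) -> no flip
Dir N: opp run (2,1) capped by W -> flip
Dir NE: opp run (2,2), next='.' -> no flip
Dir W: first cell '.' (not opp) -> no flip
Dir E: opp run (3,2) capped by W -> flip
Dir SW: first cell '.' (not opp) -> no flip
Dir S: first cell '.' (not opp) -> no flip
Dir SE: first cell '.' (not opp) -> no flip
All flips: (2,1) (3,2)

Answer: ......
.WB...
.WBB..
.WWW..
......
......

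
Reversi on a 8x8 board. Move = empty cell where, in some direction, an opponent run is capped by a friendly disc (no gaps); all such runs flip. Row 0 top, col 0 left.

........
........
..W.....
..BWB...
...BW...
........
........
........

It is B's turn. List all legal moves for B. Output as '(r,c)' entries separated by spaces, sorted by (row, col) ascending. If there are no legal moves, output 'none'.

Answer: (1,2) (2,3) (4,5) (5,4)

Derivation:
(1,1): no bracket -> illegal
(1,2): flips 1 -> legal
(1,3): no bracket -> illegal
(2,1): no bracket -> illegal
(2,3): flips 1 -> legal
(2,4): no bracket -> illegal
(3,1): no bracket -> illegal
(3,5): no bracket -> illegal
(4,2): no bracket -> illegal
(4,5): flips 1 -> legal
(5,3): no bracket -> illegal
(5,4): flips 1 -> legal
(5,5): no bracket -> illegal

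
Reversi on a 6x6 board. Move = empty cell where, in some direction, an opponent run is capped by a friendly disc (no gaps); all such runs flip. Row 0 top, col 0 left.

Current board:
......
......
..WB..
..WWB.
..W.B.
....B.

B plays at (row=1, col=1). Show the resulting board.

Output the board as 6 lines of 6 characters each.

Answer: ......
.B....
..BB..
..WBB.
..W.B.
....B.

Derivation:
Place B at (1,1); scan 8 dirs for brackets.
Dir NW: first cell '.' (not opp) -> no flip
Dir N: first cell '.' (not opp) -> no flip
Dir NE: first cell '.' (not opp) -> no flip
Dir W: first cell '.' (not opp) -> no flip
Dir E: first cell '.' (not opp) -> no flip
Dir SW: first cell '.' (not opp) -> no flip
Dir S: first cell '.' (not opp) -> no flip
Dir SE: opp run (2,2) (3,3) capped by B -> flip
All flips: (2,2) (3,3)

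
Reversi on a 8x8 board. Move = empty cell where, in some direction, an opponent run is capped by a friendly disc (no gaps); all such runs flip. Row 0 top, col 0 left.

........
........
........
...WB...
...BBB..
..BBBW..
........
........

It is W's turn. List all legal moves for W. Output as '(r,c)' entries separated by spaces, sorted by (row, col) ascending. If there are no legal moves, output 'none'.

(2,3): no bracket -> illegal
(2,4): no bracket -> illegal
(2,5): no bracket -> illegal
(3,2): no bracket -> illegal
(3,5): flips 2 -> legal
(3,6): no bracket -> illegal
(4,1): no bracket -> illegal
(4,2): no bracket -> illegal
(4,6): no bracket -> illegal
(5,1): flips 3 -> legal
(5,6): no bracket -> illegal
(6,1): no bracket -> illegal
(6,2): no bracket -> illegal
(6,3): flips 2 -> legal
(6,4): no bracket -> illegal
(6,5): no bracket -> illegal

Answer: (3,5) (5,1) (6,3)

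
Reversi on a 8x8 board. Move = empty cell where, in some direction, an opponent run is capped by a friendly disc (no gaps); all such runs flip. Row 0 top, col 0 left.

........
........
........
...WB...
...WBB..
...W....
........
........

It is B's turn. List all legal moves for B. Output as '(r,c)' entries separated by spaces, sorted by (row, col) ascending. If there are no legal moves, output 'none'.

(2,2): flips 1 -> legal
(2,3): no bracket -> illegal
(2,4): no bracket -> illegal
(3,2): flips 1 -> legal
(4,2): flips 1 -> legal
(5,2): flips 1 -> legal
(5,4): no bracket -> illegal
(6,2): flips 1 -> legal
(6,3): no bracket -> illegal
(6,4): no bracket -> illegal

Answer: (2,2) (3,2) (4,2) (5,2) (6,2)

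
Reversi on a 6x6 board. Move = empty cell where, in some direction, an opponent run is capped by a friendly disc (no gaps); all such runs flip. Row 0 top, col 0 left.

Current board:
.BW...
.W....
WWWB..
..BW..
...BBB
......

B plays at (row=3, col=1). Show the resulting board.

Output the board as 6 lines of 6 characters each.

Place B at (3,1); scan 8 dirs for brackets.
Dir NW: opp run (2,0), next=edge -> no flip
Dir N: opp run (2,1) (1,1) capped by B -> flip
Dir NE: opp run (2,2), next='.' -> no flip
Dir W: first cell '.' (not opp) -> no flip
Dir E: first cell 'B' (not opp) -> no flip
Dir SW: first cell '.' (not opp) -> no flip
Dir S: first cell '.' (not opp) -> no flip
Dir SE: first cell '.' (not opp) -> no flip
All flips: (1,1) (2,1)

Answer: .BW...
.B....
WBWB..
.BBW..
...BBB
......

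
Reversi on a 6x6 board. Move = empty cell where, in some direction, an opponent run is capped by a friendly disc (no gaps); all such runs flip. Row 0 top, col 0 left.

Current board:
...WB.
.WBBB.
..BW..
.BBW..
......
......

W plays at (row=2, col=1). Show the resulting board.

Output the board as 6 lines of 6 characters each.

Place W at (2,1); scan 8 dirs for brackets.
Dir NW: first cell '.' (not opp) -> no flip
Dir N: first cell 'W' (not opp) -> no flip
Dir NE: opp run (1,2) capped by W -> flip
Dir W: first cell '.' (not opp) -> no flip
Dir E: opp run (2,2) capped by W -> flip
Dir SW: first cell '.' (not opp) -> no flip
Dir S: opp run (3,1), next='.' -> no flip
Dir SE: opp run (3,2), next='.' -> no flip
All flips: (1,2) (2,2)

Answer: ...WB.
.WWBB.
.WWW..
.BBW..
......
......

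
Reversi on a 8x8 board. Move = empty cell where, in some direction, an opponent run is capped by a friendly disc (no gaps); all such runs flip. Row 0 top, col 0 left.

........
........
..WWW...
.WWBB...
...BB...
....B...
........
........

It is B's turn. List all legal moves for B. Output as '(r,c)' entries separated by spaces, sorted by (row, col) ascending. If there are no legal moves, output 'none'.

Answer: (1,1) (1,2) (1,3) (1,4) (1,5) (2,1) (3,0)

Derivation:
(1,1): flips 1 -> legal
(1,2): flips 1 -> legal
(1,3): flips 1 -> legal
(1,4): flips 1 -> legal
(1,5): flips 1 -> legal
(2,0): no bracket -> illegal
(2,1): flips 1 -> legal
(2,5): no bracket -> illegal
(3,0): flips 2 -> legal
(3,5): no bracket -> illegal
(4,0): no bracket -> illegal
(4,1): no bracket -> illegal
(4,2): no bracket -> illegal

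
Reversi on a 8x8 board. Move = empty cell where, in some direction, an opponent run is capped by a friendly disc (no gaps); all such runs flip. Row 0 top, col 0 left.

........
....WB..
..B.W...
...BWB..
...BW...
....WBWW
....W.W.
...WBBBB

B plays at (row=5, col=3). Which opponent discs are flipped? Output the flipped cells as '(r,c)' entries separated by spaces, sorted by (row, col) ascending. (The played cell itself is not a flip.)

Answer: (4,4) (5,4) (6,4)

Derivation:
Dir NW: first cell '.' (not opp) -> no flip
Dir N: first cell 'B' (not opp) -> no flip
Dir NE: opp run (4,4) capped by B -> flip
Dir W: first cell '.' (not opp) -> no flip
Dir E: opp run (5,4) capped by B -> flip
Dir SW: first cell '.' (not opp) -> no flip
Dir S: first cell '.' (not opp) -> no flip
Dir SE: opp run (6,4) capped by B -> flip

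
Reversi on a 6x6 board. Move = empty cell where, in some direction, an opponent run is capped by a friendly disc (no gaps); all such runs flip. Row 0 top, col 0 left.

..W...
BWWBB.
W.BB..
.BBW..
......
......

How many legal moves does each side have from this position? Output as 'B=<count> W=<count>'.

Answer: B=6 W=7

Derivation:
-- B to move --
(0,0): flips 1 -> legal
(0,1): flips 1 -> legal
(0,3): no bracket -> illegal
(2,1): no bracket -> illegal
(2,4): no bracket -> illegal
(3,0): flips 1 -> legal
(3,4): flips 1 -> legal
(4,2): no bracket -> illegal
(4,3): flips 1 -> legal
(4,4): flips 1 -> legal
B mobility = 6
-- W to move --
(0,0): flips 1 -> legal
(0,1): no bracket -> illegal
(0,3): flips 2 -> legal
(0,4): no bracket -> illegal
(0,5): no bracket -> illegal
(1,5): flips 2 -> legal
(2,1): no bracket -> illegal
(2,4): flips 1 -> legal
(2,5): no bracket -> illegal
(3,0): flips 2 -> legal
(3,4): flips 1 -> legal
(4,0): no bracket -> illegal
(4,1): no bracket -> illegal
(4,2): flips 3 -> legal
(4,3): no bracket -> illegal
W mobility = 7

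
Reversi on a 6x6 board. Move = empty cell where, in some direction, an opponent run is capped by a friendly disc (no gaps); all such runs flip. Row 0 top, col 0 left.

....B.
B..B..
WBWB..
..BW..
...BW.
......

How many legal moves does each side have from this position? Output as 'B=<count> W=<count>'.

-- B to move --
(1,1): no bracket -> illegal
(1,2): flips 1 -> legal
(2,4): no bracket -> illegal
(3,0): flips 1 -> legal
(3,1): flips 1 -> legal
(3,4): flips 1 -> legal
(3,5): no bracket -> illegal
(4,2): no bracket -> illegal
(4,5): flips 1 -> legal
(5,3): no bracket -> illegal
(5,4): no bracket -> illegal
(5,5): no bracket -> illegal
B mobility = 5
-- W to move --
(0,0): flips 1 -> legal
(0,1): no bracket -> illegal
(0,2): no bracket -> illegal
(0,3): flips 2 -> legal
(0,5): no bracket -> illegal
(1,1): no bracket -> illegal
(1,2): no bracket -> illegal
(1,4): no bracket -> illegal
(1,5): no bracket -> illegal
(2,4): flips 1 -> legal
(3,0): no bracket -> illegal
(3,1): flips 1 -> legal
(3,4): no bracket -> illegal
(4,1): no bracket -> illegal
(4,2): flips 2 -> legal
(5,2): no bracket -> illegal
(5,3): flips 1 -> legal
(5,4): no bracket -> illegal
W mobility = 6

Answer: B=5 W=6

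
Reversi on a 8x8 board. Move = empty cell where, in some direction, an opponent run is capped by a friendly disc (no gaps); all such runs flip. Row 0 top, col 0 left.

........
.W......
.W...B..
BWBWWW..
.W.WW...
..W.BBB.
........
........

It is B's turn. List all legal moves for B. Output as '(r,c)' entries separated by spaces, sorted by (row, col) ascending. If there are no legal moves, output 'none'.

Answer: (1,0) (1,2) (2,2) (2,4) (3,6) (4,5) (5,0) (6,1) (6,3)

Derivation:
(0,0): no bracket -> illegal
(0,1): no bracket -> illegal
(0,2): no bracket -> illegal
(1,0): flips 1 -> legal
(1,2): flips 1 -> legal
(2,0): no bracket -> illegal
(2,2): flips 2 -> legal
(2,3): no bracket -> illegal
(2,4): flips 2 -> legal
(2,6): no bracket -> illegal
(3,6): flips 3 -> legal
(4,0): no bracket -> illegal
(4,2): no bracket -> illegal
(4,5): flips 1 -> legal
(4,6): no bracket -> illegal
(5,0): flips 1 -> legal
(5,1): no bracket -> illegal
(5,3): no bracket -> illegal
(6,1): flips 3 -> legal
(6,2): no bracket -> illegal
(6,3): flips 2 -> legal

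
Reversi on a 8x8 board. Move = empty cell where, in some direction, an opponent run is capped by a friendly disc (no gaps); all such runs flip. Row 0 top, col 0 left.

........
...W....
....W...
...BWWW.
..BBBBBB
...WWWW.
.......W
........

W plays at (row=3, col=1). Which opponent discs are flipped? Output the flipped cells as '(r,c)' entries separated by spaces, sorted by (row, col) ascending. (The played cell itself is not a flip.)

Answer: (4,2)

Derivation:
Dir NW: first cell '.' (not opp) -> no flip
Dir N: first cell '.' (not opp) -> no flip
Dir NE: first cell '.' (not opp) -> no flip
Dir W: first cell '.' (not opp) -> no flip
Dir E: first cell '.' (not opp) -> no flip
Dir SW: first cell '.' (not opp) -> no flip
Dir S: first cell '.' (not opp) -> no flip
Dir SE: opp run (4,2) capped by W -> flip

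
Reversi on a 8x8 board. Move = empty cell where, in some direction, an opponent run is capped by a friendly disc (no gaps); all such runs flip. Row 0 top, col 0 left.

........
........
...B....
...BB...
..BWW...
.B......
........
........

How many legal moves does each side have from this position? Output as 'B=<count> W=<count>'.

-- B to move --
(3,2): no bracket -> illegal
(3,5): no bracket -> illegal
(4,5): flips 2 -> legal
(5,2): flips 1 -> legal
(5,3): flips 1 -> legal
(5,4): flips 1 -> legal
(5,5): flips 1 -> legal
B mobility = 5
-- W to move --
(1,2): no bracket -> illegal
(1,3): flips 2 -> legal
(1,4): no bracket -> illegal
(2,2): flips 1 -> legal
(2,4): flips 1 -> legal
(2,5): flips 1 -> legal
(3,1): no bracket -> illegal
(3,2): no bracket -> illegal
(3,5): no bracket -> illegal
(4,0): no bracket -> illegal
(4,1): flips 1 -> legal
(4,5): no bracket -> illegal
(5,0): no bracket -> illegal
(5,2): no bracket -> illegal
(5,3): no bracket -> illegal
(6,0): no bracket -> illegal
(6,1): no bracket -> illegal
(6,2): no bracket -> illegal
W mobility = 5

Answer: B=5 W=5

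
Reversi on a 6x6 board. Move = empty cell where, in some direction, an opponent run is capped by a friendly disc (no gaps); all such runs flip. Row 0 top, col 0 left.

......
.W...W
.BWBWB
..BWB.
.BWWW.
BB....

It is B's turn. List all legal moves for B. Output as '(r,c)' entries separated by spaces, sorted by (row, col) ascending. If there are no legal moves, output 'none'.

Answer: (0,1) (0,5) (1,2) (1,4) (4,5) (5,2) (5,3) (5,4)

Derivation:
(0,0): no bracket -> illegal
(0,1): flips 1 -> legal
(0,2): no bracket -> illegal
(0,4): no bracket -> illegal
(0,5): flips 1 -> legal
(1,0): no bracket -> illegal
(1,2): flips 1 -> legal
(1,3): no bracket -> illegal
(1,4): flips 1 -> legal
(2,0): no bracket -> illegal
(3,1): no bracket -> illegal
(3,5): no bracket -> illegal
(4,5): flips 3 -> legal
(5,2): flips 2 -> legal
(5,3): flips 2 -> legal
(5,4): flips 2 -> legal
(5,5): no bracket -> illegal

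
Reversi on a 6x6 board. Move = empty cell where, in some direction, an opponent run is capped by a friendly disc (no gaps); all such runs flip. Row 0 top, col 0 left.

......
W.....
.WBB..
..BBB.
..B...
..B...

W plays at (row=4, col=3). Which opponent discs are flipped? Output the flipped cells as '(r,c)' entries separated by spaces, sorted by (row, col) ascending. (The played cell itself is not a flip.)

Answer: (3,2)

Derivation:
Dir NW: opp run (3,2) capped by W -> flip
Dir N: opp run (3,3) (2,3), next='.' -> no flip
Dir NE: opp run (3,4), next='.' -> no flip
Dir W: opp run (4,2), next='.' -> no flip
Dir E: first cell '.' (not opp) -> no flip
Dir SW: opp run (5,2), next=edge -> no flip
Dir S: first cell '.' (not opp) -> no flip
Dir SE: first cell '.' (not opp) -> no flip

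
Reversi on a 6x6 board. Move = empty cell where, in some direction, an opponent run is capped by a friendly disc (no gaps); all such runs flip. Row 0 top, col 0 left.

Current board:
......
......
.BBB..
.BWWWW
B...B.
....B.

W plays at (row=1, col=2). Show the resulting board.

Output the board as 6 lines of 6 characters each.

Place W at (1,2); scan 8 dirs for brackets.
Dir NW: first cell '.' (not opp) -> no flip
Dir N: first cell '.' (not opp) -> no flip
Dir NE: first cell '.' (not opp) -> no flip
Dir W: first cell '.' (not opp) -> no flip
Dir E: first cell '.' (not opp) -> no flip
Dir SW: opp run (2,1), next='.' -> no flip
Dir S: opp run (2,2) capped by W -> flip
Dir SE: opp run (2,3) capped by W -> flip
All flips: (2,2) (2,3)

Answer: ......
..W...
.BWW..
.BWWWW
B...B.
....B.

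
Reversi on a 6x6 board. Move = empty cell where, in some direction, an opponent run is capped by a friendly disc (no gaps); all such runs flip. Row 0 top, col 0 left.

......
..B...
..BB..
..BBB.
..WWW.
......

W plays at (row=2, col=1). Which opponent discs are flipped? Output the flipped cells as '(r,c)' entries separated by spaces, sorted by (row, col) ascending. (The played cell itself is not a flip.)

Dir NW: first cell '.' (not opp) -> no flip
Dir N: first cell '.' (not opp) -> no flip
Dir NE: opp run (1,2), next='.' -> no flip
Dir W: first cell '.' (not opp) -> no flip
Dir E: opp run (2,2) (2,3), next='.' -> no flip
Dir SW: first cell '.' (not opp) -> no flip
Dir S: first cell '.' (not opp) -> no flip
Dir SE: opp run (3,2) capped by W -> flip

Answer: (3,2)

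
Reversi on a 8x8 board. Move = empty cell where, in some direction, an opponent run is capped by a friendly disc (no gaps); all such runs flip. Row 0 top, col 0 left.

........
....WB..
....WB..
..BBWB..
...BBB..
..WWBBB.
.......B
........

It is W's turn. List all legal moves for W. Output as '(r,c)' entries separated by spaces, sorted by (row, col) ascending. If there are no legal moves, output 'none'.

(0,4): no bracket -> illegal
(0,5): no bracket -> illegal
(0,6): flips 1 -> legal
(1,6): flips 2 -> legal
(2,1): no bracket -> illegal
(2,2): no bracket -> illegal
(2,3): flips 2 -> legal
(2,6): flips 3 -> legal
(3,1): flips 2 -> legal
(3,6): flips 2 -> legal
(4,1): no bracket -> illegal
(4,2): flips 1 -> legal
(4,6): flips 1 -> legal
(4,7): no bracket -> illegal
(5,7): flips 3 -> legal
(6,3): no bracket -> illegal
(6,4): flips 2 -> legal
(6,5): no bracket -> illegal
(6,6): no bracket -> illegal
(7,6): no bracket -> illegal
(7,7): no bracket -> illegal

Answer: (0,6) (1,6) (2,3) (2,6) (3,1) (3,6) (4,2) (4,6) (5,7) (6,4)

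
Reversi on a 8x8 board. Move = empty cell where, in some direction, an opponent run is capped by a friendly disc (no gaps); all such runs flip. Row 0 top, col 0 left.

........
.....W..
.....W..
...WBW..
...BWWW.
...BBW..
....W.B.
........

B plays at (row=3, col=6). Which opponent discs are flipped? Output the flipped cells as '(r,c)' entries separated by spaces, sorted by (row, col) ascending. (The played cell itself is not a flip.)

Dir NW: opp run (2,5), next='.' -> no flip
Dir N: first cell '.' (not opp) -> no flip
Dir NE: first cell '.' (not opp) -> no flip
Dir W: opp run (3,5) capped by B -> flip
Dir E: first cell '.' (not opp) -> no flip
Dir SW: opp run (4,5) capped by B -> flip
Dir S: opp run (4,6), next='.' -> no flip
Dir SE: first cell '.' (not opp) -> no flip

Answer: (3,5) (4,5)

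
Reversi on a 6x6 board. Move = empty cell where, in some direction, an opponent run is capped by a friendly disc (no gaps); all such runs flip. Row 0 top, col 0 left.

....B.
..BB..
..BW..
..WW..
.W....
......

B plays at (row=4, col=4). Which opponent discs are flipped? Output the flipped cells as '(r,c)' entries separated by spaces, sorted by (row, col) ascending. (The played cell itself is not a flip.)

Answer: (3,3)

Derivation:
Dir NW: opp run (3,3) capped by B -> flip
Dir N: first cell '.' (not opp) -> no flip
Dir NE: first cell '.' (not opp) -> no flip
Dir W: first cell '.' (not opp) -> no flip
Dir E: first cell '.' (not opp) -> no flip
Dir SW: first cell '.' (not opp) -> no flip
Dir S: first cell '.' (not opp) -> no flip
Dir SE: first cell '.' (not opp) -> no flip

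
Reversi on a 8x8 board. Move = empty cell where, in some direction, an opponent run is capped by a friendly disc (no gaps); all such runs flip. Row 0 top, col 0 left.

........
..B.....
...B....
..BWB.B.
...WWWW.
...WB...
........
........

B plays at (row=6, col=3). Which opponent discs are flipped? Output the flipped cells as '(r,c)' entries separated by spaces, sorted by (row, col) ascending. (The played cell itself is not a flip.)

Answer: (3,3) (4,3) (5,3)

Derivation:
Dir NW: first cell '.' (not opp) -> no flip
Dir N: opp run (5,3) (4,3) (3,3) capped by B -> flip
Dir NE: first cell 'B' (not opp) -> no flip
Dir W: first cell '.' (not opp) -> no flip
Dir E: first cell '.' (not opp) -> no flip
Dir SW: first cell '.' (not opp) -> no flip
Dir S: first cell '.' (not opp) -> no flip
Dir SE: first cell '.' (not opp) -> no flip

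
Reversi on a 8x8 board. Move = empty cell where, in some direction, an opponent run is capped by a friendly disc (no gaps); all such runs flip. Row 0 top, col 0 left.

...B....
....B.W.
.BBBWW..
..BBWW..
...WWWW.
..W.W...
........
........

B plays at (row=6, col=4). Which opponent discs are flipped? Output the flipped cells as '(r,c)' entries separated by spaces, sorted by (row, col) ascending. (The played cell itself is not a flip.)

Answer: (2,4) (3,4) (4,4) (5,4)

Derivation:
Dir NW: first cell '.' (not opp) -> no flip
Dir N: opp run (5,4) (4,4) (3,4) (2,4) capped by B -> flip
Dir NE: first cell '.' (not opp) -> no flip
Dir W: first cell '.' (not opp) -> no flip
Dir E: first cell '.' (not opp) -> no flip
Dir SW: first cell '.' (not opp) -> no flip
Dir S: first cell '.' (not opp) -> no flip
Dir SE: first cell '.' (not opp) -> no flip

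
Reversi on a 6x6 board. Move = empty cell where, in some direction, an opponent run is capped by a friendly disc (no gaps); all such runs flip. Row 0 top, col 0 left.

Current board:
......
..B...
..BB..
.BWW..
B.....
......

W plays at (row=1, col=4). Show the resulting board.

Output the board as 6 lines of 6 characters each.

Answer: ......
..B.W.
..BW..
.BWW..
B.....
......

Derivation:
Place W at (1,4); scan 8 dirs for brackets.
Dir NW: first cell '.' (not opp) -> no flip
Dir N: first cell '.' (not opp) -> no flip
Dir NE: first cell '.' (not opp) -> no flip
Dir W: first cell '.' (not opp) -> no flip
Dir E: first cell '.' (not opp) -> no flip
Dir SW: opp run (2,3) capped by W -> flip
Dir S: first cell '.' (not opp) -> no flip
Dir SE: first cell '.' (not opp) -> no flip
All flips: (2,3)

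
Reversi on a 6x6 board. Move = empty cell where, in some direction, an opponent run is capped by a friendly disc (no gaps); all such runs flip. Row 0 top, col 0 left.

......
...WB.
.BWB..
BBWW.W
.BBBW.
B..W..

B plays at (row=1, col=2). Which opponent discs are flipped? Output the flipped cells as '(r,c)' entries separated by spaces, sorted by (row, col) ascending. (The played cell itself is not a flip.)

Answer: (1,3) (2,2) (3,2)

Derivation:
Dir NW: first cell '.' (not opp) -> no flip
Dir N: first cell '.' (not opp) -> no flip
Dir NE: first cell '.' (not opp) -> no flip
Dir W: first cell '.' (not opp) -> no flip
Dir E: opp run (1,3) capped by B -> flip
Dir SW: first cell 'B' (not opp) -> no flip
Dir S: opp run (2,2) (3,2) capped by B -> flip
Dir SE: first cell 'B' (not opp) -> no flip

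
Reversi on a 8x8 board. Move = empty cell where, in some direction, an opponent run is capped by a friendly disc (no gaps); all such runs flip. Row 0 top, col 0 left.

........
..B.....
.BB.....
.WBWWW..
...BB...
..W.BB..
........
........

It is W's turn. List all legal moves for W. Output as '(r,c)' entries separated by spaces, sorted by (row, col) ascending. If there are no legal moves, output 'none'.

(0,1): no bracket -> illegal
(0,2): no bracket -> illegal
(0,3): no bracket -> illegal
(1,0): no bracket -> illegal
(1,1): flips 2 -> legal
(1,3): flips 1 -> legal
(2,0): no bracket -> illegal
(2,3): no bracket -> illegal
(3,0): no bracket -> illegal
(4,1): no bracket -> illegal
(4,2): no bracket -> illegal
(4,5): no bracket -> illegal
(4,6): no bracket -> illegal
(5,3): flips 2 -> legal
(5,6): no bracket -> illegal
(6,3): no bracket -> illegal
(6,4): flips 2 -> legal
(6,5): no bracket -> illegal
(6,6): flips 2 -> legal

Answer: (1,1) (1,3) (5,3) (6,4) (6,6)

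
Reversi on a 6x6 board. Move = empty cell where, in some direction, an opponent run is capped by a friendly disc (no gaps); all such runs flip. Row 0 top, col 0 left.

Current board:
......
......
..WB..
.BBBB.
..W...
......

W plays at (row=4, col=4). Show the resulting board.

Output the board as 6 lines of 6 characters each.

Answer: ......
......
..WB..
.BBWB.
..W.W.
......

Derivation:
Place W at (4,4); scan 8 dirs for brackets.
Dir NW: opp run (3,3) capped by W -> flip
Dir N: opp run (3,4), next='.' -> no flip
Dir NE: first cell '.' (not opp) -> no flip
Dir W: first cell '.' (not opp) -> no flip
Dir E: first cell '.' (not opp) -> no flip
Dir SW: first cell '.' (not opp) -> no flip
Dir S: first cell '.' (not opp) -> no flip
Dir SE: first cell '.' (not opp) -> no flip
All flips: (3,3)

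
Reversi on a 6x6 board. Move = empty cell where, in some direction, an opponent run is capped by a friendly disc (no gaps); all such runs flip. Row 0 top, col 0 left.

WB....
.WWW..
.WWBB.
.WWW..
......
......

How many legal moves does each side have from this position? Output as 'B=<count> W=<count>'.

-- B to move --
(0,2): flips 1 -> legal
(0,3): flips 1 -> legal
(0,4): no bracket -> illegal
(1,0): no bracket -> illegal
(1,4): no bracket -> illegal
(2,0): flips 2 -> legal
(3,0): no bracket -> illegal
(3,4): no bracket -> illegal
(4,0): no bracket -> illegal
(4,1): flips 4 -> legal
(4,2): flips 1 -> legal
(4,3): flips 1 -> legal
(4,4): no bracket -> illegal
B mobility = 6
-- W to move --
(0,2): flips 1 -> legal
(1,0): no bracket -> illegal
(1,4): flips 1 -> legal
(1,5): flips 1 -> legal
(2,5): flips 2 -> legal
(3,4): flips 1 -> legal
(3,5): flips 1 -> legal
W mobility = 6

Answer: B=6 W=6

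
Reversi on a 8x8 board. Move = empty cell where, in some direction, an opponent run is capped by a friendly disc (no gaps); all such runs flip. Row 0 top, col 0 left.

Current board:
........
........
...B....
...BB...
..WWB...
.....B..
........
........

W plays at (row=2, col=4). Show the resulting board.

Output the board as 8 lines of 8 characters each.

Place W at (2,4); scan 8 dirs for brackets.
Dir NW: first cell '.' (not opp) -> no flip
Dir N: first cell '.' (not opp) -> no flip
Dir NE: first cell '.' (not opp) -> no flip
Dir W: opp run (2,3), next='.' -> no flip
Dir E: first cell '.' (not opp) -> no flip
Dir SW: opp run (3,3) capped by W -> flip
Dir S: opp run (3,4) (4,4), next='.' -> no flip
Dir SE: first cell '.' (not opp) -> no flip
All flips: (3,3)

Answer: ........
........
...BW...
...WB...
..WWB...
.....B..
........
........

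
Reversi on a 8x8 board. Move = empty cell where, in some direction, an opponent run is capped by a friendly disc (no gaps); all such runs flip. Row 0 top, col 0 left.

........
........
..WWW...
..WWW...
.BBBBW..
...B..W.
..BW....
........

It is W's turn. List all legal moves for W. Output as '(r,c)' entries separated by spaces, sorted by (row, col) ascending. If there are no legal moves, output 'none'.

(3,0): no bracket -> illegal
(3,1): no bracket -> illegal
(3,5): no bracket -> illegal
(4,0): flips 4 -> legal
(5,0): flips 1 -> legal
(5,1): flips 1 -> legal
(5,2): flips 2 -> legal
(5,4): flips 2 -> legal
(5,5): flips 1 -> legal
(6,1): flips 1 -> legal
(6,4): no bracket -> illegal
(7,1): no bracket -> illegal
(7,2): no bracket -> illegal
(7,3): no bracket -> illegal

Answer: (4,0) (5,0) (5,1) (5,2) (5,4) (5,5) (6,1)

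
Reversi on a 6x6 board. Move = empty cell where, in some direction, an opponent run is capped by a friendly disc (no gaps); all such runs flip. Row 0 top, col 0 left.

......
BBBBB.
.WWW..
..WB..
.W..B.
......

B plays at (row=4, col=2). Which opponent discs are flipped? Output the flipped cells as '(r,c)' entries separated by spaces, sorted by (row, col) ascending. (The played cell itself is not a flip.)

Answer: (2,2) (3,2)

Derivation:
Dir NW: first cell '.' (not opp) -> no flip
Dir N: opp run (3,2) (2,2) capped by B -> flip
Dir NE: first cell 'B' (not opp) -> no flip
Dir W: opp run (4,1), next='.' -> no flip
Dir E: first cell '.' (not opp) -> no flip
Dir SW: first cell '.' (not opp) -> no flip
Dir S: first cell '.' (not opp) -> no flip
Dir SE: first cell '.' (not opp) -> no flip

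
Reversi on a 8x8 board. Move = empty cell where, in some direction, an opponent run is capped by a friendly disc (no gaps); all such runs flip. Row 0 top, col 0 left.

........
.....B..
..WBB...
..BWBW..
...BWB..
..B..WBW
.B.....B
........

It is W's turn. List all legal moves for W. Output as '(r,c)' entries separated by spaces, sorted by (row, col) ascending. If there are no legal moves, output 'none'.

(0,4): no bracket -> illegal
(0,5): no bracket -> illegal
(0,6): flips 2 -> legal
(1,2): no bracket -> illegal
(1,3): flips 2 -> legal
(1,4): flips 2 -> legal
(1,6): no bracket -> illegal
(2,1): no bracket -> illegal
(2,5): flips 2 -> legal
(2,6): no bracket -> illegal
(3,1): flips 1 -> legal
(3,6): no bracket -> illegal
(4,1): no bracket -> illegal
(4,2): flips 2 -> legal
(4,6): flips 1 -> legal
(4,7): no bracket -> illegal
(5,0): no bracket -> illegal
(5,1): no bracket -> illegal
(5,3): flips 1 -> legal
(5,4): no bracket -> illegal
(6,0): no bracket -> illegal
(6,2): no bracket -> illegal
(6,3): no bracket -> illegal
(6,5): no bracket -> illegal
(6,6): no bracket -> illegal
(7,0): no bracket -> illegal
(7,1): no bracket -> illegal
(7,2): no bracket -> illegal
(7,6): no bracket -> illegal
(7,7): flips 1 -> legal

Answer: (0,6) (1,3) (1,4) (2,5) (3,1) (4,2) (4,6) (5,3) (7,7)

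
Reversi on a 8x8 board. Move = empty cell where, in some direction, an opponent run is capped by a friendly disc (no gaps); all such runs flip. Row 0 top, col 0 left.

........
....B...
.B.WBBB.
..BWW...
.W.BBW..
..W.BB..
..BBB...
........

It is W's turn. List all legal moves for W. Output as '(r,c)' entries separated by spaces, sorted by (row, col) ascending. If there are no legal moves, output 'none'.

Answer: (0,4) (0,5) (1,5) (1,6) (2,7) (3,1) (4,2) (5,3) (6,5) (6,6) (7,2) (7,4)

Derivation:
(0,3): no bracket -> illegal
(0,4): flips 2 -> legal
(0,5): flips 1 -> legal
(1,0): no bracket -> illegal
(1,1): no bracket -> illegal
(1,2): no bracket -> illegal
(1,3): no bracket -> illegal
(1,5): flips 1 -> legal
(1,6): flips 1 -> legal
(1,7): no bracket -> illegal
(2,0): no bracket -> illegal
(2,2): no bracket -> illegal
(2,7): flips 3 -> legal
(3,0): no bracket -> illegal
(3,1): flips 1 -> legal
(3,5): no bracket -> illegal
(3,6): no bracket -> illegal
(3,7): no bracket -> illegal
(4,2): flips 2 -> legal
(4,6): no bracket -> illegal
(5,1): no bracket -> illegal
(5,3): flips 1 -> legal
(5,6): no bracket -> illegal
(6,1): no bracket -> illegal
(6,5): flips 1 -> legal
(6,6): flips 2 -> legal
(7,1): no bracket -> illegal
(7,2): flips 3 -> legal
(7,3): no bracket -> illegal
(7,4): flips 4 -> legal
(7,5): no bracket -> illegal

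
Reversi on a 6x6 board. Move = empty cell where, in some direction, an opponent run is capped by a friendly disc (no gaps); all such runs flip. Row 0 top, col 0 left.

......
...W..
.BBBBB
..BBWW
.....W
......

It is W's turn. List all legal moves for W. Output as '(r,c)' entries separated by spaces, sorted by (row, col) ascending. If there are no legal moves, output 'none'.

(1,0): no bracket -> illegal
(1,1): no bracket -> illegal
(1,2): flips 1 -> legal
(1,4): flips 1 -> legal
(1,5): flips 1 -> legal
(2,0): no bracket -> illegal
(3,0): no bracket -> illegal
(3,1): flips 3 -> legal
(4,1): no bracket -> illegal
(4,2): no bracket -> illegal
(4,3): flips 2 -> legal
(4,4): no bracket -> illegal

Answer: (1,2) (1,4) (1,5) (3,1) (4,3)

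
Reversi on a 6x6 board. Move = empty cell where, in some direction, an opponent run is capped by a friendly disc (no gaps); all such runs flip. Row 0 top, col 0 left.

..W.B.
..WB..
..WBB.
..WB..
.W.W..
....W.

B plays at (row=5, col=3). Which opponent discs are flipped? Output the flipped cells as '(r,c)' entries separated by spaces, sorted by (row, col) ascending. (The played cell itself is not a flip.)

Dir NW: first cell '.' (not opp) -> no flip
Dir N: opp run (4,3) capped by B -> flip
Dir NE: first cell '.' (not opp) -> no flip
Dir W: first cell '.' (not opp) -> no flip
Dir E: opp run (5,4), next='.' -> no flip
Dir SW: edge -> no flip
Dir S: edge -> no flip
Dir SE: edge -> no flip

Answer: (4,3)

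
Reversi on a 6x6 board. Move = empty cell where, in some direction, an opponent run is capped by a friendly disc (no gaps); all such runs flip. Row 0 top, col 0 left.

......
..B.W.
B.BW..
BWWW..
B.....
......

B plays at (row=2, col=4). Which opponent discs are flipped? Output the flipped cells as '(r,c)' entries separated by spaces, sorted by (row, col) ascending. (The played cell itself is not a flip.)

Answer: (2,3)

Derivation:
Dir NW: first cell '.' (not opp) -> no flip
Dir N: opp run (1,4), next='.' -> no flip
Dir NE: first cell '.' (not opp) -> no flip
Dir W: opp run (2,3) capped by B -> flip
Dir E: first cell '.' (not opp) -> no flip
Dir SW: opp run (3,3), next='.' -> no flip
Dir S: first cell '.' (not opp) -> no flip
Dir SE: first cell '.' (not opp) -> no flip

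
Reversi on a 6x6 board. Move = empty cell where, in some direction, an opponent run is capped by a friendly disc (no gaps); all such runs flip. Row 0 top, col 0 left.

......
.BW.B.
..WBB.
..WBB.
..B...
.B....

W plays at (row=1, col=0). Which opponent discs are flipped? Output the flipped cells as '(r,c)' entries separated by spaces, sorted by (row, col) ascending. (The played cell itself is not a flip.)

Answer: (1,1)

Derivation:
Dir NW: edge -> no flip
Dir N: first cell '.' (not opp) -> no flip
Dir NE: first cell '.' (not opp) -> no flip
Dir W: edge -> no flip
Dir E: opp run (1,1) capped by W -> flip
Dir SW: edge -> no flip
Dir S: first cell '.' (not opp) -> no flip
Dir SE: first cell '.' (not opp) -> no flip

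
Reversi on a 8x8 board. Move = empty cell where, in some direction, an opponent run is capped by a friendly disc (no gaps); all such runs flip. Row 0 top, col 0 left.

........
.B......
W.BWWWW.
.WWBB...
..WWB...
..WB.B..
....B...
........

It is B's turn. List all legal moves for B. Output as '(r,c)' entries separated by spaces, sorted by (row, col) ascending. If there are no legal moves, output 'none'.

Answer: (1,2) (1,3) (1,4) (1,5) (1,6) (2,7) (3,0) (4,0) (4,1) (5,1) (6,1) (6,2)

Derivation:
(1,0): no bracket -> illegal
(1,2): flips 1 -> legal
(1,3): flips 1 -> legal
(1,4): flips 1 -> legal
(1,5): flips 1 -> legal
(1,6): flips 1 -> legal
(1,7): no bracket -> illegal
(2,1): no bracket -> illegal
(2,7): flips 4 -> legal
(3,0): flips 2 -> legal
(3,5): no bracket -> illegal
(3,6): no bracket -> illegal
(3,7): no bracket -> illegal
(4,0): flips 1 -> legal
(4,1): flips 2 -> legal
(5,1): flips 2 -> legal
(5,4): no bracket -> illegal
(6,1): flips 2 -> legal
(6,2): flips 3 -> legal
(6,3): no bracket -> illegal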